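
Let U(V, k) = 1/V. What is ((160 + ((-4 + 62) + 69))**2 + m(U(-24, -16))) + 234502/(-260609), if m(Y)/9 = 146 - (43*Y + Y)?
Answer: 43625216987/521218 ≈ 83699.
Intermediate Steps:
m(Y) = 1314 - 396*Y (m(Y) = 9*(146 - (43*Y + Y)) = 9*(146 - 44*Y) = 1314 - 396*Y)
((160 + ((-4 + 62) + 69))**2 + m(U(-24, -16))) + 234502/(-260609) = ((160 + ((-4 + 62) + 69))**2 + (1314 - 396/(-24))) + 234502/(-260609) = ((160 + (58 + 69))**2 + (1314 - 396*(-1/24))) + 234502*(-1/260609) = ((160 + 127)**2 + (1314 + 33/2)) - 234502/260609 = (287**2 + 2661/2) - 234502/260609 = (82369 + 2661/2) - 234502/260609 = 167399/2 - 234502/260609 = 43625216987/521218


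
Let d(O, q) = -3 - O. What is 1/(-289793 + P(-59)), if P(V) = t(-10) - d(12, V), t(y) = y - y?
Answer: -1/289778 ≈ -3.4509e-6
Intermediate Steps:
t(y) = 0
P(V) = 15 (P(V) = 0 - (-3 - 1*12) = 0 - (-3 - 12) = 0 - 1*(-15) = 0 + 15 = 15)
1/(-289793 + P(-59)) = 1/(-289793 + 15) = 1/(-289778) = -1/289778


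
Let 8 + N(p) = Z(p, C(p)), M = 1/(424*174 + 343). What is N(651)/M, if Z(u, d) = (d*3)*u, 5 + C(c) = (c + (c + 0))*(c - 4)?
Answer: 121939519565371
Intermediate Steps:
C(c) = -5 + 2*c*(-4 + c) (C(c) = -5 + (c + (c + 0))*(c - 4) = -5 + (c + c)*(-4 + c) = -5 + (2*c)*(-4 + c) = -5 + 2*c*(-4 + c))
M = 1/74119 (M = 1/(73776 + 343) = 1/74119 ≈ 1.3492e-5)
Z(u, d) = 3*d*u (Z(u, d) = (3*d)*u = 3*d*u)
N(p) = -8 + 3*p*(-5 - 8*p + 2*p**2) (N(p) = -8 + 3*(-5 - 8*p + 2*p**2)*p = -8 + 3*p*(-5 - 8*p + 2*p**2))
N(651)/M = (-8 - 24*651**2 - 15*651 + 6*651**3)/(1/74119) = (-8 - 24*423801 - 9765 + 6*275894451)*74119 = (-8 - 10171224 - 9765 + 1655366706)*74119 = 1645185709*74119 = 121939519565371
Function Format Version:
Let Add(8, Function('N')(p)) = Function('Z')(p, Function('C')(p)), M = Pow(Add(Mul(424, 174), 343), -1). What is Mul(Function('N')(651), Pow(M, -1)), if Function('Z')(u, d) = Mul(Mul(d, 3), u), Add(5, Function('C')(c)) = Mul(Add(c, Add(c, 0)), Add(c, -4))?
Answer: 121939519565371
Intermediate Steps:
Function('C')(c) = Add(-5, Mul(2, c, Add(-4, c))) (Function('C')(c) = Add(-5, Mul(Add(c, Add(c, 0)), Add(c, -4))) = Add(-5, Mul(Add(c, c), Add(-4, c))) = Add(-5, Mul(Mul(2, c), Add(-4, c))) = Add(-5, Mul(2, c, Add(-4, c))))
M = Rational(1, 74119) (M = Pow(Add(73776, 343), -1) = Pow(74119, -1) = Rational(1, 74119) ≈ 1.3492e-5)
Function('Z')(u, d) = Mul(3, d, u) (Function('Z')(u, d) = Mul(Mul(3, d), u) = Mul(3, d, u))
Function('N')(p) = Add(-8, Mul(3, p, Add(-5, Mul(-8, p), Mul(2, Pow(p, 2))))) (Function('N')(p) = Add(-8, Mul(3, Add(-5, Mul(-8, p), Mul(2, Pow(p, 2))), p)) = Add(-8, Mul(3, p, Add(-5, Mul(-8, p), Mul(2, Pow(p, 2))))))
Mul(Function('N')(651), Pow(M, -1)) = Mul(Add(-8, Mul(-24, Pow(651, 2)), Mul(-15, 651), Mul(6, Pow(651, 3))), Pow(Rational(1, 74119), -1)) = Mul(Add(-8, Mul(-24, 423801), -9765, Mul(6, 275894451)), 74119) = Mul(Add(-8, -10171224, -9765, 1655366706), 74119) = Mul(1645185709, 74119) = 121939519565371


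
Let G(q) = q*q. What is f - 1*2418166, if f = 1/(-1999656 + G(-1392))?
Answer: -149906946673/61992 ≈ -2.4182e+6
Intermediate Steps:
G(q) = q²
f = -1/61992 (f = 1/(-1999656 + (-1392)²) = 1/(-1999656 + 1937664) = 1/(-61992) = -1/61992 ≈ -1.6131e-5)
f - 1*2418166 = -1/61992 - 1*2418166 = -1/61992 - 2418166 = -149906946673/61992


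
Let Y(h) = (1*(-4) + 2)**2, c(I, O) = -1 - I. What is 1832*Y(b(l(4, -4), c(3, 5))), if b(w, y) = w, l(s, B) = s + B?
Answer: 7328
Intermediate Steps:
l(s, B) = B + s
Y(h) = 4 (Y(h) = (-4 + 2)**2 = (-2)**2 = 4)
1832*Y(b(l(4, -4), c(3, 5))) = 1832*4 = 7328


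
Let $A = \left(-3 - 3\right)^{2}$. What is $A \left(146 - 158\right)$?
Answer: $-432$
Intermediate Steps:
$A = 36$ ($A = \left(-6\right)^{2} = 36$)
$A \left(146 - 158\right) = 36 \left(146 - 158\right) = 36 \left(-12\right) = -432$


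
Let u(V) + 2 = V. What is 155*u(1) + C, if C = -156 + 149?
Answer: -162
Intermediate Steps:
u(V) = -2 + V
C = -7
155*u(1) + C = 155*(-2 + 1) - 7 = 155*(-1) - 7 = -155 - 7 = -162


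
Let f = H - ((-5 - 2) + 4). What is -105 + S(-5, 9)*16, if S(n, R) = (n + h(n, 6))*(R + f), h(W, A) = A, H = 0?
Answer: 87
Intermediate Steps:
f = 3 (f = 0 - ((-5 - 2) + 4) = 0 - (-7 + 4) = 0 - 1*(-3) = 0 + 3 = 3)
S(n, R) = (3 + R)*(6 + n) (S(n, R) = (n + 6)*(R + 3) = (6 + n)*(3 + R) = (3 + R)*(6 + n))
-105 + S(-5, 9)*16 = -105 + (18 + 3*(-5) + 6*9 + 9*(-5))*16 = -105 + (18 - 15 + 54 - 45)*16 = -105 + 12*16 = -105 + 192 = 87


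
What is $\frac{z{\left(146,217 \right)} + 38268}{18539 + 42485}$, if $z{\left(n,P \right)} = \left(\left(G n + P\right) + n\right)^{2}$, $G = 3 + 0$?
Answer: $\frac{679869}{61024} \approx 11.141$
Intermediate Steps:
$G = 3$
$z{\left(n,P \right)} = \left(P + 4 n\right)^{2}$ ($z{\left(n,P \right)} = \left(\left(3 n + P\right) + n\right)^{2} = \left(\left(P + 3 n\right) + n\right)^{2} = \left(P + 4 n\right)^{2}$)
$\frac{z{\left(146,217 \right)} + 38268}{18539 + 42485} = \frac{\left(217 + 4 \cdot 146\right)^{2} + 38268}{18539 + 42485} = \frac{\left(217 + 584\right)^{2} + 38268}{61024} = \left(801^{2} + 38268\right) \frac{1}{61024} = \left(641601 + 38268\right) \frac{1}{61024} = 679869 \cdot \frac{1}{61024} = \frac{679869}{61024}$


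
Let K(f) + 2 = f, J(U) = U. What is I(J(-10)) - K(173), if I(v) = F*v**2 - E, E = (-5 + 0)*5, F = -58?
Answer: -5946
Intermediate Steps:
K(f) = -2 + f
E = -25 (E = -5*5 = -25)
I(v) = 25 - 58*v**2 (I(v) = -58*v**2 - 1*(-25) = -58*v**2 + 25 = 25 - 58*v**2)
I(J(-10)) - K(173) = (25 - 58*(-10)**2) - (-2 + 173) = (25 - 58*100) - 1*171 = (25 - 5800) - 171 = -5775 - 171 = -5946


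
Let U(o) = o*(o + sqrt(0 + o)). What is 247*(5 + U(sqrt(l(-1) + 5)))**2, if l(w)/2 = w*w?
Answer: 247*(12 + 7**(3/4))**2 ≈ 65654.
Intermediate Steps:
l(w) = 2*w**2 (l(w) = 2*(w*w) = 2*w**2)
U(o) = o*(o + sqrt(o))
247*(5 + U(sqrt(l(-1) + 5)))**2 = 247*(5 + ((sqrt(2*(-1)**2 + 5))**2 + (sqrt(2*(-1)**2 + 5))**(3/2)))**2 = 247*(5 + ((sqrt(2*1 + 5))**2 + (sqrt(2*1 + 5))**(3/2)))**2 = 247*(5 + ((sqrt(2 + 5))**2 + (sqrt(2 + 5))**(3/2)))**2 = 247*(5 + ((sqrt(7))**2 + (sqrt(7))**(3/2)))**2 = 247*(5 + (7 + 7**(3/4)))**2 = 247*(12 + 7**(3/4))**2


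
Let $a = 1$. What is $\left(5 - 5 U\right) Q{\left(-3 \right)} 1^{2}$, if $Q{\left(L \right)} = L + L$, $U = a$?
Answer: $0$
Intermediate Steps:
$U = 1$
$Q{\left(L \right)} = 2 L$
$\left(5 - 5 U\right) Q{\left(-3 \right)} 1^{2} = \left(5 - 5\right) 2 \left(-3\right) 1^{2} = \left(5 - 5\right) \left(-6\right) 1 = 0 \left(-6\right) 1 = 0 \cdot 1 = 0$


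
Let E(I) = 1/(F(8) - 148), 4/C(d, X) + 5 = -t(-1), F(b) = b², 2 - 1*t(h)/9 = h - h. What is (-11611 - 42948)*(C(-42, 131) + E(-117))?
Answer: 19586681/1932 ≈ 10138.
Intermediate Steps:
t(h) = 18 (t(h) = 18 - 9*(h - h) = 18 - 9*0 = 18 + 0 = 18)
C(d, X) = -4/23 (C(d, X) = 4/(-5 - 1*18) = 4/(-5 - 18) = 4/(-23) = 4*(-1/23) = -4/23)
E(I) = -1/84 (E(I) = 1/(8² - 148) = 1/(64 - 148) = 1/(-84) = -1/84)
(-11611 - 42948)*(C(-42, 131) + E(-117)) = (-11611 - 42948)*(-4/23 - 1/84) = -54559*(-359/1932) = 19586681/1932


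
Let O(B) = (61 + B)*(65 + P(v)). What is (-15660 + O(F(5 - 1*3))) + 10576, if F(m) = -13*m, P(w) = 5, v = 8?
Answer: -2634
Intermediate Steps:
O(B) = 4270 + 70*B (O(B) = (61 + B)*(65 + 5) = (61 + B)*70 = 4270 + 70*B)
(-15660 + O(F(5 - 1*3))) + 10576 = (-15660 + (4270 + 70*(-13*(5 - 1*3)))) + 10576 = (-15660 + (4270 + 70*(-13*(5 - 3)))) + 10576 = (-15660 + (4270 + 70*(-13*2))) + 10576 = (-15660 + (4270 + 70*(-26))) + 10576 = (-15660 + (4270 - 1820)) + 10576 = (-15660 + 2450) + 10576 = -13210 + 10576 = -2634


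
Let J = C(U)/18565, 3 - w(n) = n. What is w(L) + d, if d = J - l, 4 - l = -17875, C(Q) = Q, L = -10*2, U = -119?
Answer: -331496759/18565 ≈ -17856.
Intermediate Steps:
L = -20
l = 17879 (l = 4 - 1*(-17875) = 4 + 17875 = 17879)
w(n) = 3 - n
J = -119/18565 ≈ -0.0064099
d = -331923754/18565 (d = -119/18565 - 1*17879 = -119/18565 - 17879 = -331923754/18565 ≈ -17879.)
w(L) + d = (3 - 1*(-20)) - 331923754/18565 = (3 + 20) - 331923754/18565 = 23 - 331923754/18565 = -331496759/18565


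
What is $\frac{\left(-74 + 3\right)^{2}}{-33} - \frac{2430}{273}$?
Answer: $- \frac{485461}{3003} \approx -161.66$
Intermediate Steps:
$\frac{\left(-74 + 3\right)^{2}}{-33} - \frac{2430}{273} = \left(-71\right)^{2} \left(- \frac{1}{33}\right) - \frac{810}{91} = 5041 \left(- \frac{1}{33}\right) - \frac{810}{91} = - \frac{5041}{33} - \frac{810}{91} = - \frac{485461}{3003}$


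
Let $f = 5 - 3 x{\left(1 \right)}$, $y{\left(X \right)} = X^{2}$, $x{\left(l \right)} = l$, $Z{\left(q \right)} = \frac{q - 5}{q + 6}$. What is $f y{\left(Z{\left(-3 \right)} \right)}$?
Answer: $\frac{128}{9} \approx 14.222$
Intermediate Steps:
$Z{\left(q \right)} = \frac{-5 + q}{6 + q}$
$f = 2$ ($f = 5 - 3 = 2$)
$f y{\left(Z{\left(-3 \right)} \right)} = 2 \left(\frac{-5 - 3}{6 - 3}\right)^{2} = 2 \left(\frac{1}{3} \left(-8\right)\right)^{2} = 2 \left(- \frac{8}{3}\right)^{2} = 2 \cdot \frac{64}{9} = \frac{128}{9}$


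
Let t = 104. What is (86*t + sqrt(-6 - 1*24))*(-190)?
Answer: -1699360 - 190*I*sqrt(30) ≈ -1.6994e+6 - 1040.7*I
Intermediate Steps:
(86*t + sqrt(-6 - 1*24))*(-190) = (86*104 + sqrt(-6 - 1*24))*(-190) = (8944 + sqrt(-6 - 24))*(-190) = (8944 + sqrt(-30))*(-190) = (8944 + I*sqrt(30))*(-190) = -1699360 - 190*I*sqrt(30)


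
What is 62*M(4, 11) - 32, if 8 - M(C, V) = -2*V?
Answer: 1828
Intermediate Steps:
M(C, V) = 8 + 2*V (M(C, V) = 8 - (-2)*V = 8 + 2*V)
62*M(4, 11) - 32 = 62*(8 + 2*11) - 32 = 62*(8 + 22) - 32 = 62*30 - 32 = 1860 - 32 = 1828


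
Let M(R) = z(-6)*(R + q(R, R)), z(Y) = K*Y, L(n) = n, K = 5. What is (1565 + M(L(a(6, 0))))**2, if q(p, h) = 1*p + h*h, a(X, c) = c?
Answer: 2449225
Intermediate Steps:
z(Y) = 5*Y
q(p, h) = p + h**2
M(R) = -60*R - 30*R**2 (M(R) = (5*(-6))*(R + (R + R**2)) = -30*(R**2 + 2*R) = -60*R - 30*R**2)
(1565 + M(L(a(6, 0))))**2 = (1565 + 30*0*(-2 - 1*0))**2 = (1565 + 30*0*(-2 + 0))**2 = (1565 + 30*0*(-2))**2 = (1565 + 0)**2 = 1565**2 = 2449225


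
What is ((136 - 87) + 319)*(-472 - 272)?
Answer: -273792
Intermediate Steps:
((136 - 87) + 319)*(-472 - 272) = (49 + 319)*(-744) = 368*(-744) = -273792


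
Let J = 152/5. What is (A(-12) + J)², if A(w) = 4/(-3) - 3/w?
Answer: 3094081/3600 ≈ 859.47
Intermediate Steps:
J = 152/5 (J = 152*(⅕) = 152/5 ≈ 30.400)
A(w) = -4/3 - 3/w (A(w) = 4*(-⅓) - 3/w = -4/3 - 3/w)
(A(-12) + J)² = ((-4/3 - 3/(-12)) + 152/5)² = ((-4/3 - 3*(-1/12)) + 152/5)² = ((-4/3 + ¼) + 152/5)² = (-13/12 + 152/5)² = (1759/60)² = 3094081/3600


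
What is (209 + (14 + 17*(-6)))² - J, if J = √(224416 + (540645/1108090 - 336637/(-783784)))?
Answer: 14641 - √423192984670341272382031658/43425160628 ≈ 14167.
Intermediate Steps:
J = √423192984670341272382031658/43425160628 (J = √(224416 + (540645*(1/1108090) - 336637*(-1/783784))) = √(224416 + (108129/221618 + 336637/783784)) = √(224416 + 79677299401/86850321256) = √(19490681372285897/86850321256) = √423192984670341272382031658/43425160628 ≈ 473.73)
(209 + (14 + 17*(-6)))² - J = (209 + (14 + 17*(-6)))² - √423192984670341272382031658/43425160628 = (209 + (14 - 102))² - √423192984670341272382031658/43425160628 = (209 - 88)² - √423192984670341272382031658/43425160628 = 121² - √423192984670341272382031658/43425160628 = 14641 - √423192984670341272382031658/43425160628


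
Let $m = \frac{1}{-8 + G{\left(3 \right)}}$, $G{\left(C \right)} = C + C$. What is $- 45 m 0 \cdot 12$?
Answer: $0$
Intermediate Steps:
$G{\left(C \right)} = 2 C$
$m = - \frac{1}{2}$ ($m = \frac{1}{-8 + 2 \cdot 3} = \frac{1}{-8 + 6} = \frac{1}{-2} = - \frac{1}{2} \approx -0.5$)
$- 45 m 0 \cdot 12 = \left(-45\right) \left(- \frac{1}{2}\right) 0 \cdot 12 = \frac{45}{2} \cdot 0 = 0$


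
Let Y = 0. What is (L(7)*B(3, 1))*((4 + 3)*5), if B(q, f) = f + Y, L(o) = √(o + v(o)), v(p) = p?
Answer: 35*√14 ≈ 130.96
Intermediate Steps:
L(o) = √2*√o (L(o) = √(o + o) = √(2*o) = √2*√o)
B(q, f) = f (B(q, f) = f + 0 = f)
(L(7)*B(3, 1))*((4 + 3)*5) = ((√2*√7)*1)*((4 + 3)*5) = (√14*1)*(7*5) = √14*35 = 35*√14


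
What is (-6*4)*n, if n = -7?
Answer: 168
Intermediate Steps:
(-6*4)*n = -6*4*(-7) = -24*(-7) = 168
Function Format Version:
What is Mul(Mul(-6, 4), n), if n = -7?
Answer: 168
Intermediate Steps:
Mul(Mul(-6, 4), n) = Mul(Mul(-6, 4), -7) = Mul(-24, -7) = 168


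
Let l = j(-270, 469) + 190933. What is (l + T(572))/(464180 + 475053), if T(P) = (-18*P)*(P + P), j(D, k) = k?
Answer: -11587222/939233 ≈ -12.337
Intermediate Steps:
l = 191402 (l = 469 + 190933 = 191402)
T(P) = -36*P² (T(P) = (-18*P)*(2*P) = -36*P²)
(l + T(572))/(464180 + 475053) = (191402 - 36*572²)/(464180 + 475053) = (191402 - 36*327184)/939233 = (191402 - 11778624)*(1/939233) = -11587222*1/939233 = -11587222/939233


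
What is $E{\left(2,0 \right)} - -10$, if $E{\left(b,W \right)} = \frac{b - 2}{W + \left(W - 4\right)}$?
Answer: $10$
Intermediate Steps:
$E{\left(b,W \right)} = \frac{-2 + b}{-4 + 2 W}$ ($E{\left(b,W \right)} = \frac{-2 + b}{W + \left(-4 + W\right)} = \frac{-2 + b}{-4 + 2 W}$)
$E{\left(2,0 \right)} - -10 = \frac{-2 + 2}{2 \left(-2 + 0\right)} - -10 = \frac{1}{2} \frac{1}{-2} \cdot 0 + 10 = \frac{1}{2} \left(- \frac{1}{2}\right) 0 + 10 = 0 + 10 = 10$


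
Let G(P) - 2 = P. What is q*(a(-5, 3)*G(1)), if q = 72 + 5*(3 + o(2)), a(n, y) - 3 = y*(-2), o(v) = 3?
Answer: -918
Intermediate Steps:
a(n, y) = 3 - 2*y (a(n, y) = 3 + y*(-2) = 3 - 2*y)
q = 102 (q = 72 + 5*(3 + 3) = 72 + 5*6 = 72 + 30 = 102)
G(P) = 2 + P
q*(a(-5, 3)*G(1)) = 102*((3 - 2*3)*(2 + 1)) = 102*((3 - 6)*3) = 102*(-3*3) = 102*(-9) = -918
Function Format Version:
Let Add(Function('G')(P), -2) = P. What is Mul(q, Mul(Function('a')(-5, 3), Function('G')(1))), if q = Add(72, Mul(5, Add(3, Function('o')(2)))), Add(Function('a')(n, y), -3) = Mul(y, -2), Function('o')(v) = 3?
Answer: -918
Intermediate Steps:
Function('a')(n, y) = Add(3, Mul(-2, y)) (Function('a')(n, y) = Add(3, Mul(y, -2)) = Add(3, Mul(-2, y)))
q = 102 (q = Add(72, Mul(5, Add(3, 3))) = Add(72, Mul(5, 6)) = Add(72, 30) = 102)
Function('G')(P) = Add(2, P)
Mul(q, Mul(Function('a')(-5, 3), Function('G')(1))) = Mul(102, Mul(Add(3, Mul(-2, 3)), Add(2, 1))) = Mul(102, Mul(Add(3, -6), 3)) = Mul(102, Mul(-3, 3)) = Mul(102, -9) = -918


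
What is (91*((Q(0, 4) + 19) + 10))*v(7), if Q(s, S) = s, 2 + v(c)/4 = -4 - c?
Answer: -137228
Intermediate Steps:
v(c) = -24 - 4*c (v(c) = -8 + 4*(-4 - c) = -8 + (-16 - 4*c) = -24 - 4*c)
(91*((Q(0, 4) + 19) + 10))*v(7) = (91*((0 + 19) + 10))*(-24 - 4*7) = (91*(19 + 10))*(-24 - 28) = (91*29)*(-52) = 2639*(-52) = -137228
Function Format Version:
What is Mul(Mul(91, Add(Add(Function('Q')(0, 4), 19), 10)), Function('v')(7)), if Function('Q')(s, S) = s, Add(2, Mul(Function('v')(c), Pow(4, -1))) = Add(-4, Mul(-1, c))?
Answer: -137228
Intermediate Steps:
Function('v')(c) = Add(-24, Mul(-4, c)) (Function('v')(c) = Add(-8, Mul(4, Add(-4, Mul(-1, c)))) = Add(-8, Add(-16, Mul(-4, c))) = Add(-24, Mul(-4, c)))
Mul(Mul(91, Add(Add(Function('Q')(0, 4), 19), 10)), Function('v')(7)) = Mul(Mul(91, Add(Add(0, 19), 10)), Add(-24, Mul(-4, 7))) = Mul(Mul(91, Add(19, 10)), Add(-24, -28)) = Mul(Mul(91, 29), -52) = Mul(2639, -52) = -137228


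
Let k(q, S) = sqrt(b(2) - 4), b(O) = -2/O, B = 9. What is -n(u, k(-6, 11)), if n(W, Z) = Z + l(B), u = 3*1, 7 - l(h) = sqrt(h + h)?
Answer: -7 + 3*sqrt(2) - I*sqrt(5) ≈ -2.7574 - 2.2361*I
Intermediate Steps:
l(h) = 7 - sqrt(2)*sqrt(h) (l(h) = 7 - sqrt(h + h) = 7 - sqrt(2*h) = 7 - sqrt(2)*sqrt(h))
k(q, S) = I*sqrt(5) (k(q, S) = sqrt(-2/2 - 4) = sqrt(-2*1/2 - 4) = sqrt(-1 - 4) = sqrt(-5) = I*sqrt(5))
u = 3
n(W, Z) = 7 + Z - 3*sqrt(2) (n(W, Z) = Z + (7 - sqrt(2)*sqrt(9)) = Z + (7 - 1*sqrt(2)*3) = Z + (7 - 3*sqrt(2)) = 7 + Z - 3*sqrt(2))
-n(u, k(-6, 11)) = -(7 + I*sqrt(5) - 3*sqrt(2)) = -(7 - 3*sqrt(2) + I*sqrt(5)) = -7 + 3*sqrt(2) - I*sqrt(5)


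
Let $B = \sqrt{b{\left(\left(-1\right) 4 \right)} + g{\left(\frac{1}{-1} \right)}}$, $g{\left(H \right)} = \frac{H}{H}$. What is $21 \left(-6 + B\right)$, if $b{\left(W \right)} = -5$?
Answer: $-126 + 42 i \approx -126.0 + 42.0 i$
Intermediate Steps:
$g{\left(H \right)} = 1$
$B = 2 i$ ($B = \sqrt{-5 + 1} = \sqrt{-4} = 2 i \approx 2.0 i$)
$21 \left(-6 + B\right) = 21 \left(-6 + 2 i\right) = -126 + 42 i$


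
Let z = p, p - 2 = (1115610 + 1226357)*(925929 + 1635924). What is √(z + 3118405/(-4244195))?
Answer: √4323003901996385671384254/848839 ≈ 2.4494e+6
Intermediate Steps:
p = 5999775184853 (p = 2 + (1115610 + 1226357)*(925929 + 1635924) = 2 + 2341967*2561853 = 2 + 5999775184851 = 5999775184853)
z = 5999775184853
√(z + 3118405/(-4244195)) = √(5999775184853 + 3118405/(-4244195)) = √(5999775184853 + 3118405*(-1/4244195)) = √(5999775184853 - 623681/848839) = √(5092843168134811986/848839) = √4323003901996385671384254/848839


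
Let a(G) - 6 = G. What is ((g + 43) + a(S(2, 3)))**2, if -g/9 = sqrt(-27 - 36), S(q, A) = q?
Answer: -2502 - 2754*I*sqrt(7) ≈ -2502.0 - 7286.4*I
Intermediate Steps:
a(G) = 6 + G
g = -27*I*sqrt(7) (g = -9*sqrt(-27 - 36) = -27*I*sqrt(7) ≈ -71.435*I)
((g + 43) + a(S(2, 3)))**2 = ((-27*I*sqrt(7) + 43) + (6 + 2))**2 = ((43 - 27*I*sqrt(7)) + 8)**2 = (51 - 27*I*sqrt(7))**2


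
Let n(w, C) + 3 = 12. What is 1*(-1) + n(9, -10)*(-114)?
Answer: -1027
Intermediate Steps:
n(w, C) = 9 (n(w, C) = -3 + 12 = 9)
1*(-1) + n(9, -10)*(-114) = 1*(-1) + 9*(-114) = -1 - 1026 = -1027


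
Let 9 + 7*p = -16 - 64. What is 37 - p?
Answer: 348/7 ≈ 49.714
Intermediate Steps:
p = -89/7 (p = -9/7 + (-16 - 64)/7 = -9/7 + (⅐)*(-80) = -9/7 - 80/7 = -89/7 ≈ -12.714)
37 - p = 37 - 1*(-89/7) = 37 + 89/7 = 348/7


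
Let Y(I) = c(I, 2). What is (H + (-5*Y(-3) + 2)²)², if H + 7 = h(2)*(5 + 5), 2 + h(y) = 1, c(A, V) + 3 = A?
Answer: 1014049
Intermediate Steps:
c(A, V) = -3 + A
Y(I) = -3 + I
h(y) = -1 (h(y) = -2 + 1 = -1)
H = -17 (H = -7 - (5 + 5) = -7 - 1*10 = -7 - 10 = -17)
(H + (-5*Y(-3) + 2)²)² = (-17 + (-5*(-3 - 3) + 2)²)² = (-17 + (-5*(-6) + 2)²)² = (-17 + (30 + 2)²)² = (-17 + 32²)² = (-17 + 1024)² = 1007² = 1014049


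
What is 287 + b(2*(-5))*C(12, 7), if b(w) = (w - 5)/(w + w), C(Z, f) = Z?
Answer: 296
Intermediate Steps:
b(w) = (-5 + w)/(2*w) (b(w) = (-5 + w)/((2*w)) = (-5 + w)*(1/(2*w)) = (-5 + w)/(2*w))
287 + b(2*(-5))*C(12, 7) = 287 + ((-5 + 2*(-5))/(2*((2*(-5)))))*12 = 287 + ((1/2)*(-5 - 10)/(-10))*12 = 287 + ((1/2)*(-1/10)*(-15))*12 = 287 + (3/4)*12 = 287 + 9 = 296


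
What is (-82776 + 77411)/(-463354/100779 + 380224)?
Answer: -14612955/1035625166 ≈ -0.014110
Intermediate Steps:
(-82776 + 77411)/(-463354/100779 + 380224) = -5365/(-463354*1/100779 + 380224) = -5365/(-463354/100779 + 380224) = -5365/38318131142/100779 = -5365*100779/38318131142 = -14612955/1035625166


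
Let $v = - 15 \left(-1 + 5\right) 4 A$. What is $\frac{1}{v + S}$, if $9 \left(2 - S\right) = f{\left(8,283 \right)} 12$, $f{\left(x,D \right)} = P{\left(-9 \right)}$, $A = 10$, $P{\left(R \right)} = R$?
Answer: $- \frac{1}{2386} \approx -0.00041911$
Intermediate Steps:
$f{\left(x,D \right)} = -9$
$S = 14$ ($S = 2 - \frac{\left(-9\right) 12}{9} = 2 - -12 = 2 + 12 = 14$)
$v = -2400$ ($v = - 15 \left(-1 + 5\right) 4 \cdot 10 = - 15 \cdot 4 \cdot 4 \cdot 10 = \left(-15\right) 16 \cdot 10 = \left(-240\right) 10 = -2400$)
$\frac{1}{v + S} = \frac{1}{-2400 + 14} = \frac{1}{-2386} = - \frac{1}{2386}$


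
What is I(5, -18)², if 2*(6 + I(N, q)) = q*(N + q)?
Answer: 12321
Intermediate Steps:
I(N, q) = -6 + q*(N + q)/2 (I(N, q) = -6 + (q*(N + q))/2 = -6 + q*(N + q)/2)
I(5, -18)² = (-6 + (½)*(-18)² + (½)*5*(-18))² = (-6 + (½)*324 - 45)² = (-6 + 162 - 45)² = 111² = 12321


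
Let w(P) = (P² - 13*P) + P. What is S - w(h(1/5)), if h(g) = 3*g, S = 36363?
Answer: 909246/25 ≈ 36370.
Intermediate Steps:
w(P) = P² - 12*P
S - w(h(1/5)) = 36363 - 3/5*(-12 + 3/5) = 36363 - 3*(⅕)*(-12 + 3*(⅕)) = 36363 - 3*(-12 + ⅗)/5 = 36363 - 3*(-57)/(5*5) = 36363 - 1*(-171/25) = 36363 + 171/25 = 909246/25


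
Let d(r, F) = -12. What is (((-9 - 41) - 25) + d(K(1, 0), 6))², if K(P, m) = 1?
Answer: 7569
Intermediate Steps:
(((-9 - 41) - 25) + d(K(1, 0), 6))² = (((-9 - 41) - 25) - 12)² = ((-50 - 25) - 12)² = (-75 - 12)² = (-87)² = 7569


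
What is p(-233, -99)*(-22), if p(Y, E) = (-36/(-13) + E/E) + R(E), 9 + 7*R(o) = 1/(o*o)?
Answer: -4430078/81081 ≈ -54.638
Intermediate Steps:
R(o) = -9/7 + 1/(7*o**2) (R(o) = -9/7 + 1/(7*((o*o))) = -9/7 + 1/(7*(o**2)) = -9/7 + 1/(7*o**2))
p(Y, E) = 226/91 + 1/(7*E**2) (p(Y, E) = (-36/(-13) + E/E) + (-9/7 + 1/(7*E**2)) = (-36*(-1/13) + 1) + (-9/7 + 1/(7*E**2)) = (36/13 + 1) + (-9/7 + 1/(7*E**2)) = 49/13 + (-9/7 + 1/(7*E**2)) = 226/91 + 1/(7*E**2))
p(-233, -99)*(-22) = (226/91 + (1/7)/(-99)**2)*(-22) = (226/91 + (1/7)*(1/9801))*(-22) = (226/91 + 1/68607)*(-22) = (2215039/891891)*(-22) = -4430078/81081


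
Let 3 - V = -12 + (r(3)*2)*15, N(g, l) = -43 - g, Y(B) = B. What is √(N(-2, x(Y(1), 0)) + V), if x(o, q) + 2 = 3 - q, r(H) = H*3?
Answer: 2*I*√74 ≈ 17.205*I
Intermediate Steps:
r(H) = 3*H
x(o, q) = 1 - q (x(o, q) = -2 + (3 - q) = 1 - q)
V = -255 (V = 3 - (-12 + ((3*3)*2)*15) = 3 - (-12 + (9*2)*15) = 3 - (-12 + 18*15) = 3 - (-12 + 270) = 3 - 1*258 = 3 - 258 = -255)
√(N(-2, x(Y(1), 0)) + V) = √((-43 - 1*(-2)) - 255) = √((-43 + 2) - 255) = √(-41 - 255) = √(-296) = 2*I*√74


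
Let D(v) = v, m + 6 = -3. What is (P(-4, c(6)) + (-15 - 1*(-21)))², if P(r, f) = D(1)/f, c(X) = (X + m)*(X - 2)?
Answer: 5041/144 ≈ 35.007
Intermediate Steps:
m = -9 (m = -6 - 3 = -9)
c(X) = (-9 + X)*(-2 + X) (c(X) = (X - 9)*(X - 2) = (-9 + X)*(-2 + X))
P(r, f) = 1/f
(P(-4, c(6)) + (-15 - 1*(-21)))² = (1/(18 + 6² - 11*6) + (-15 - 1*(-21)))² = (1/(18 + 36 - 66) + (-15 + 21))² = (1/(-12) + 6)² = (-1/12 + 6)² = (71/12)² = 5041/144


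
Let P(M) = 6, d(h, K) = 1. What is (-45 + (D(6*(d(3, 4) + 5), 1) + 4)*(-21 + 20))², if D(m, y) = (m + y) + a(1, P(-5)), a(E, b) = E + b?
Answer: 8649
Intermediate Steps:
D(m, y) = 7 + m + y (D(m, y) = (m + y) + (1 + 6) = (m + y) + 7 = 7 + m + y)
(-45 + (D(6*(d(3, 4) + 5), 1) + 4)*(-21 + 20))² = (-45 + ((7 + 6*(1 + 5) + 1) + 4)*(-21 + 20))² = (-45 + ((7 + 6*6 + 1) + 4)*(-1))² = (-45 + ((7 + 36 + 1) + 4)*(-1))² = (-45 + (44 + 4)*(-1))² = (-45 + 48*(-1))² = (-45 - 48)² = (-93)² = 8649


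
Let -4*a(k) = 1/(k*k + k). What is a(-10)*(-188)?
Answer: 47/90 ≈ 0.52222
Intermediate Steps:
a(k) = -1/(4*(k + k**2)) (a(k) = -1/(4*(k*k + k)) = -1/(4*(k**2 + k)) = -1/(4*(k + k**2)))
a(-10)*(-188) = -1/4/(-10*(1 - 10))*(-188) = -1/4*(-1/10)/(-9)*(-188) = -1/4*(-1/10)*(-1/9)*(-188) = -1/360*(-188) = 47/90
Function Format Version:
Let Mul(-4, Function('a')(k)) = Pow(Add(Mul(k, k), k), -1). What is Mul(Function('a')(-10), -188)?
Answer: Rational(47, 90) ≈ 0.52222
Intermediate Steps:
Function('a')(k) = Mul(Rational(-1, 4), Pow(Add(k, Pow(k, 2)), -1)) (Function('a')(k) = Mul(Rational(-1, 4), Pow(Add(Mul(k, k), k), -1)) = Mul(Rational(-1, 4), Pow(Add(Pow(k, 2), k), -1)) = Mul(Rational(-1, 4), Pow(Add(k, Pow(k, 2)), -1)))
Mul(Function('a')(-10), -188) = Mul(Mul(Rational(-1, 4), Pow(-10, -1), Pow(Add(1, -10), -1)), -188) = Mul(Mul(Rational(-1, 4), Rational(-1, 10), Pow(-9, -1)), -188) = Mul(Mul(Rational(-1, 4), Rational(-1, 10), Rational(-1, 9)), -188) = Mul(Rational(-1, 360), -188) = Rational(47, 90)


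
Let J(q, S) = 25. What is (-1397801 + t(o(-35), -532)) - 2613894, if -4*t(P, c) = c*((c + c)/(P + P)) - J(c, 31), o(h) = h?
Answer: -80193343/20 ≈ -4.0097e+6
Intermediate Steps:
t(P, c) = 25/4 - c²/(4*P) (t(P, c) = -(c*((c + c)/(P + P)) - 1*25)/4 = -(c*((2*c)/((2*P))) - 25)/4 = -(c*((2*c)*(1/(2*P))) - 25)/4 = -(c*(c/P) - 25)/4 = -(c²/P - 25)/4 = -(-25 + c²/P)/4 = 25/4 - c²/(4*P))
(-1397801 + t(o(-35), -532)) - 2613894 = (-1397801 + (¼)*(-1*(-532)² + 25*(-35))/(-35)) - 2613894 = (-1397801 + (¼)*(-1/35)*(-1*283024 - 875)) - 2613894 = (-1397801 + (¼)*(-1/35)*(-283024 - 875)) - 2613894 = (-1397801 + (¼)*(-1/35)*(-283899)) - 2613894 = (-1397801 + 40557/20) - 2613894 = -27915463/20 - 2613894 = -80193343/20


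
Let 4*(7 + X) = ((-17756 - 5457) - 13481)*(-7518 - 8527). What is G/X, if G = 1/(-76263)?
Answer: -2/22450118985063 ≈ -8.9086e-14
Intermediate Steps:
X = 294377601/2 (X = -7 + (((-17756 - 5457) - 13481)*(-7518 - 8527))/4 = -7 + ((-23213 - 13481)*(-16045))/4 = -7 + (-36694*(-16045))/4 = -7 + (¼)*588755230 = -7 + 294377615/2 = 294377601/2 ≈ 1.4719e+8)
G = -1/76263 ≈ -1.3113e-5
G/X = -1/(76263*294377601/2) = -1/76263*2/294377601 = -2/22450118985063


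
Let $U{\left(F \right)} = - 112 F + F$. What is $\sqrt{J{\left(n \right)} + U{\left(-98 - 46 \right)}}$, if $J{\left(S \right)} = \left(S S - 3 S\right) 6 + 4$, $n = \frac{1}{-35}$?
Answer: $\frac{4 \sqrt{1224121}}{35} \approx 126.45$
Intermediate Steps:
$U{\left(F \right)} = - 111 F$
$n = - \frac{1}{35} \approx -0.028571$
$J{\left(S \right)} = 4 - 18 S + 6 S^{2}$ ($J{\left(S \right)} = \left(S^{2} - 3 S\right) 6 + 4 = \left(- 18 S + 6 S^{2}\right) + 4 = 4 - 18 S + 6 S^{2}$)
$\sqrt{J{\left(n \right)} + U{\left(-98 - 46 \right)}} = \sqrt{\left(4 - - \frac{18}{35} + 6 \left(- \frac{1}{35}\right)^{2}\right) - 111 \left(-98 - 46\right)} = \sqrt{\left(4 + \frac{18}{35} + 6 \cdot \frac{1}{1225}\right) - 111 \left(-98 - 46\right)} = \sqrt{\left(4 + \frac{18}{35} + \frac{6}{1225}\right) - -15984} = \sqrt{\frac{5536}{1225} + 15984} = \sqrt{\frac{19585936}{1225}} = \frac{4 \sqrt{1224121}}{35}$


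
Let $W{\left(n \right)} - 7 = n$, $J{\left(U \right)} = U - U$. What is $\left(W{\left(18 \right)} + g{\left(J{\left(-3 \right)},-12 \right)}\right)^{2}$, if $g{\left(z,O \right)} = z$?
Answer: $625$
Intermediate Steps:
$J{\left(U \right)} = 0$
$W{\left(n \right)} = 7 + n$
$\left(W{\left(18 \right)} + g{\left(J{\left(-3 \right)},-12 \right)}\right)^{2} = \left(\left(7 + 18\right) + 0\right)^{2} = \left(25 + 0\right)^{2} = 25^{2} = 625$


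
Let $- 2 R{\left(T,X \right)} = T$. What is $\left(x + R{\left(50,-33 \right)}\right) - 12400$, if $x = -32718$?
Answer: $-45143$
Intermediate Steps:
$R{\left(T,X \right)} = - \frac{T}{2}$
$\left(x + R{\left(50,-33 \right)}\right) - 12400 = \left(-32718 - 25\right) - 12400 = -32743 - 12400 = -45143$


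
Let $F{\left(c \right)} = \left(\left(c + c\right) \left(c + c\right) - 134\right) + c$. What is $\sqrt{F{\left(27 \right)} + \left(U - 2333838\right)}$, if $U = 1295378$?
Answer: $i \sqrt{1035651} \approx 1017.7 i$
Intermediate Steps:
$F{\left(c \right)} = -134 + c + 4 c^{2}$ ($F{\left(c \right)} = \left(2 c 2 c - 134\right) + c = \left(4 c^{2} - 134\right) + c = \left(-134 + 4 c^{2}\right) + c = -134 + c + 4 c^{2}$)
$\sqrt{F{\left(27 \right)} + \left(U - 2333838\right)} = \sqrt{\left(-134 + 27 + 4 \cdot 27^{2}\right) + \left(1295378 - 2333838\right)} = \sqrt{\left(-134 + 27 + 4 \cdot 729\right) - 1038460} = \sqrt{\left(-134 + 27 + 2916\right) - 1038460} = \sqrt{2809 - 1038460} = \sqrt{-1035651} = i \sqrt{1035651}$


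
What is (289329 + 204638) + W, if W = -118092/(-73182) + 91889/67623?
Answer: 407425312514896/824797731 ≈ 4.9397e+5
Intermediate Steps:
W = 2451726019/824797731 (W = -118092*(-1/73182) + 91889*(1/67623) = 19682/12197 + 91889/67623 = 2451726019/824797731 ≈ 2.9725)
(289329 + 204638) + W = (289329 + 204638) + 2451726019/824797731 = 493967 + 2451726019/824797731 = 407425312514896/824797731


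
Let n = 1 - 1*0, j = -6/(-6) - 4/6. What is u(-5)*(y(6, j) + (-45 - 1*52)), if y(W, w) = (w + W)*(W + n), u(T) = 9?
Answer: -474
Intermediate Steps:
j = ⅓ (j = -6*(-⅙) - 4*⅙ = 1 - ⅔ = ⅓ ≈ 0.33333)
n = 1 (n = 1 + 0 = 1)
y(W, w) = (1 + W)*(W + w) (y(W, w) = (w + W)*(W + 1) = (W + w)*(1 + W) = (1 + W)*(W + w))
u(-5)*(y(6, j) + (-45 - 1*52)) = 9*((6 + ⅓ + 6² + 6*(⅓)) + (-45 - 1*52)) = 9*((6 + ⅓ + 36 + 2) + (-45 - 52)) = 9*(133/3 - 97) = 9*(-158/3) = -474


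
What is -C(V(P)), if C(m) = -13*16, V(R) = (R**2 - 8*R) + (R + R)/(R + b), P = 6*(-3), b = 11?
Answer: 208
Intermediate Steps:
P = -18
V(R) = R**2 - 8*R + 2*R/(11 + R) (V(R) = (R**2 - 8*R) + (R + R)/(R + 11) = (R**2 - 8*R) + (2*R)/(11 + R) = (R**2 - 8*R) + 2*R/(11 + R) = R**2 - 8*R + 2*R/(11 + R))
C(m) = -208
-C(V(P)) = -1*(-208) = 208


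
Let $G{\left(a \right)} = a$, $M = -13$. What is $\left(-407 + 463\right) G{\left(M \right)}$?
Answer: $-728$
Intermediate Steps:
$\left(-407 + 463\right) G{\left(M \right)} = \left(-407 + 463\right) \left(-13\right) = 56 \left(-13\right) = -728$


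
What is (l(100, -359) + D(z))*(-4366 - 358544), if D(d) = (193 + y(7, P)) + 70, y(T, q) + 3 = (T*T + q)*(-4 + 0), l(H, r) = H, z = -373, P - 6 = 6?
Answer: -42097560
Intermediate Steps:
P = 12 (P = 6 + 6 = 12)
y(T, q) = -3 - 4*q - 4*T² (y(T, q) = -3 + (T*T + q)*(-4 + 0) = -3 + (T² + q)*(-4) = -3 + (q + T²)*(-4) = -3 + (-4*q - 4*T²) = -3 - 4*q - 4*T²)
D(d) = 16 (D(d) = (193 + (-3 - 4*12 - 4*7²)) + 70 = (193 + (-3 - 48 - 4*49)) + 70 = (193 + (-3 - 48 - 196)) + 70 = (193 - 247) + 70 = -54 + 70 = 16)
(l(100, -359) + D(z))*(-4366 - 358544) = (100 + 16)*(-4366 - 358544) = 116*(-362910) = -42097560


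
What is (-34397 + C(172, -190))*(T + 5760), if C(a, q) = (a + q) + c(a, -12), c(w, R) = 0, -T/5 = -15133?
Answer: -2802241375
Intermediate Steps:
T = 75665 (T = -5*(-15133) = 75665)
C(a, q) = a + q (C(a, q) = (a + q) + 0 = a + q)
(-34397 + C(172, -190))*(T + 5760) = (-34397 + (172 - 190))*(75665 + 5760) = (-34397 - 18)*81425 = -34415*81425 = -2802241375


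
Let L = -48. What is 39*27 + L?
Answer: 1005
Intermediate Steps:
39*27 + L = 39*27 - 48 = 1053 - 48 = 1005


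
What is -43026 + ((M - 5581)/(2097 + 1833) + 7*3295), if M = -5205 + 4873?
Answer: -26150881/1310 ≈ -19963.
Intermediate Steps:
M = -332
-43026 + ((M - 5581)/(2097 + 1833) + 7*3295) = -43026 + ((-332 - 5581)/(2097 + 1833) + 7*3295) = -43026 + (-5913/3930 + 23065) = -43026 + (-5913*1/3930 + 23065) = -43026 + (-1971/1310 + 23065) = -43026 + 30213179/1310 = -26150881/1310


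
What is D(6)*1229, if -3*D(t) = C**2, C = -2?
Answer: -4916/3 ≈ -1638.7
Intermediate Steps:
D(t) = -4/3 (D(t) = -1/3*(-2)**2 = -1/3*4 = -4/3)
D(6)*1229 = -4/3*1229 = -4916/3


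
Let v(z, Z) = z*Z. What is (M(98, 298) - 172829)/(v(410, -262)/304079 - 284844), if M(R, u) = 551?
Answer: 26193060981/43307593048 ≈ 0.60481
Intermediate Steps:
v(z, Z) = Z*z
(M(98, 298) - 172829)/(v(410, -262)/304079 - 284844) = (551 - 172829)/(-262*410/304079 - 284844) = -172278/(-107420*1/304079 - 284844) = -172278/(-107420/304079 - 284844) = -172278/(-86615186096/304079) = -172278*(-304079/86615186096) = 26193060981/43307593048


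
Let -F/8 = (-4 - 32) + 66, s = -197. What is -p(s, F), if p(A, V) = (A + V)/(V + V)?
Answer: -437/480 ≈ -0.91042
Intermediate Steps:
F = -240 (F = -8*((-4 - 32) + 66) = -8*(-36 + 66) = -8*30 = -240)
p(A, V) = (A + V)/(2*V) (p(A, V) = (A + V)/((2*V)) = (A + V)*(1/(2*V)) = (A + V)/(2*V))
-p(s, F) = -(-197 - 240)/(2*(-240)) = -(-1)*(-437)/(2*240) = -1*437/480 = -437/480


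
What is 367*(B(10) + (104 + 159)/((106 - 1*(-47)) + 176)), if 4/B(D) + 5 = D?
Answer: 965577/1645 ≈ 586.98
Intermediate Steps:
B(D) = 4/(-5 + D)
367*(B(10) + (104 + 159)/((106 - 1*(-47)) + 176)) = 367*(4/(-5 + 10) + (104 + 159)/((106 - 1*(-47)) + 176)) = 367*(4/5 + 263/((106 + 47) + 176)) = 367*(4*(⅕) + 263/(153 + 176)) = 367*(⅘ + 263/329) = 367*(2631/1645) = 965577/1645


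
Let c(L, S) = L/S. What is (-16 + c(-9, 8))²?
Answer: 18769/64 ≈ 293.27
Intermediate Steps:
(-16 + c(-9, 8))² = (-16 - 9/8)² = (-137/8)² = 18769/64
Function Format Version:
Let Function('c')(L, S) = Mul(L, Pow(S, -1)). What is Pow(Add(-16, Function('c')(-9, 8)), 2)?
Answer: Rational(18769, 64) ≈ 293.27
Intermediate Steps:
Pow(Add(-16, Function('c')(-9, 8)), 2) = Pow(Add(-16, Mul(-9, Pow(8, -1))), 2) = Pow(Add(-16, Mul(-9, Rational(1, 8))), 2) = Pow(Add(-16, Rational(-9, 8)), 2) = Pow(Rational(-137, 8), 2) = Rational(18769, 64)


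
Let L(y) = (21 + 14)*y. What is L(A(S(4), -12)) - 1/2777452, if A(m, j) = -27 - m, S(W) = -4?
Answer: -2235848861/2777452 ≈ -805.00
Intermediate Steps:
L(y) = 35*y
L(A(S(4), -12)) - 1/2777452 = 35*(-27 - 1*(-4)) - 1/2777452 = 35*(-27 + 4) - 1*1/2777452 = 35*(-23) - 1/2777452 = -805 - 1/2777452 = -2235848861/2777452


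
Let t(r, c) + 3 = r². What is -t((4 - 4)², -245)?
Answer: 3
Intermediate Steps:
t(r, c) = -3 + r²
-t((4 - 4)², -245) = -(-3 + ((4 - 4)²)²) = -(-3 + (0²)²) = -(-3 + 0²) = -(-3 + 0) = -1*(-3) = 3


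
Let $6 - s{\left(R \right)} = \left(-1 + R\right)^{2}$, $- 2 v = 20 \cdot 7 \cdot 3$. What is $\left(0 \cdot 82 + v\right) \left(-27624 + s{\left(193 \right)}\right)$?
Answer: $13541220$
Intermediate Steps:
$v = -210$ ($v = - \frac{20 \cdot 7 \cdot 3}{2} = - \frac{140 \cdot 3}{2} = \left(- \frac{1}{2}\right) 420 = -210$)
$s{\left(R \right)} = 6 - \left(-1 + R\right)^{2}$
$\left(0 \cdot 82 + v\right) \left(-27624 + s{\left(193 \right)}\right) = \left(0 \cdot 82 - 210\right) \left(-27624 + \left(6 - \left(-1 + 193\right)^{2}\right)\right) = \left(0 - 210\right) \left(-27624 + \left(6 - 192^{2}\right)\right) = - 210 \left(-27624 + \left(6 - 36864\right)\right) = - 210 \left(-27624 - 36858\right) = \left(-210\right) \left(-64482\right) = 13541220$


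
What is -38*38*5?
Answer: -7220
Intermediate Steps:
-38*38*5 = -1444*5 = -7220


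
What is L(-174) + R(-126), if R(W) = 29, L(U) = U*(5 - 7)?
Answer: 377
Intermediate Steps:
L(U) = -2*U (L(U) = U*(-2) = -2*U)
L(-174) + R(-126) = -2*(-174) + 29 = 348 + 29 = 377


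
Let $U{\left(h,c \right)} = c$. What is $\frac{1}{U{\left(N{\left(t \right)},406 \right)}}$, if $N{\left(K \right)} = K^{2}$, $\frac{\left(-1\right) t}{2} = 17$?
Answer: $\frac{1}{406} \approx 0.0024631$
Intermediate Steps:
$t = -34$ ($t = \left(-2\right) 17 = -34$)
$\frac{1}{U{\left(N{\left(t \right)},406 \right)}} = \frac{1}{406}$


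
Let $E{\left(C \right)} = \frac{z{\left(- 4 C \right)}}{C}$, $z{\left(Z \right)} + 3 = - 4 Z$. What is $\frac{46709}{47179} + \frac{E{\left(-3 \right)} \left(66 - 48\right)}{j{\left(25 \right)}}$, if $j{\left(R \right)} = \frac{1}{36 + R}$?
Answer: $\frac{880689923}{47179} \approx 18667.0$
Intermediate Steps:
$z{\left(Z \right)} = -3 - 4 Z$
$E{\left(C \right)} = \frac{-3 + 16 C}{C}$ ($E{\left(C \right)} = \frac{-3 - 4 \left(- 4 C\right)}{C} = \frac{-3 + 16 C}{C}$)
$\frac{46709}{47179} + \frac{E{\left(-3 \right)} \left(66 - 48\right)}{j{\left(25 \right)}} = \frac{46709}{47179} + \frac{\left(16 - \frac{3}{-3}\right) \left(66 - 48\right)}{\frac{1}{36 + 25}} = 46709 \cdot \frac{1}{47179} + \frac{\left(16 - -1\right) 18}{\frac{1}{61}} = \frac{46709}{47179} + \left(16 + 1\right) 18 \frac{1}{\frac{1}{61}} = \frac{46709}{47179} + 17 \cdot 18 \cdot 61 = \frac{46709}{47179} + 306 \cdot 61 = \frac{46709}{47179} + 18666 = \frac{880689923}{47179}$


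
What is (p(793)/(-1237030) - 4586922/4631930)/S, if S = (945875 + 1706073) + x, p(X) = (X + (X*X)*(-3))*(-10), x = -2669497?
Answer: 4651048268693/5027644921013855 ≈ 0.00092509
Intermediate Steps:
p(X) = -10*X + 30*X**2 (p(X) = (X + X**2*(-3))*(-10) = (X - 3*X**2)*(-10) = -10*X + 30*X**2)
S = -17549 (S = (945875 + 1706073) - 2669497 = 2651948 - 2669497 = -17549)
(p(793)/(-1237030) - 4586922/4631930)/S = ((10*793*(-1 + 3*793))/(-1237030) - 4586922/4631930)/(-17549) = ((10*793*(-1 + 2379))*(-1/1237030) - 4586922*1/4631930)*(-1/17549) = ((10*793*2378)*(-1/1237030) - 2293461/2315965)*(-1/17549) = (18857540*(-1/1237030) - 2293461/2315965)*(-1/17549) = (-1885754/123703 - 2293461/2315965)*(-1/17549) = -4651048268693/286491818395*(-1/17549) = 4651048268693/5027644921013855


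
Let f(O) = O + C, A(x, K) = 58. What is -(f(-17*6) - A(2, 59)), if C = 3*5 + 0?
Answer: 145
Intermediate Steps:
C = 15 (C = 15 + 0 = 15)
f(O) = 15 + O (f(O) = O + 15 = 15 + O)
-(f(-17*6) - A(2, 59)) = -((15 - 17*6) - 1*58) = -((15 - 102) - 58) = -(-87 - 58) = -1*(-145) = 145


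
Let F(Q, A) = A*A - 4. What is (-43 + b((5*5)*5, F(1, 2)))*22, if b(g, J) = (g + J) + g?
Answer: 4554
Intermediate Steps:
F(Q, A) = -4 + A**2 (F(Q, A) = A**2 - 4 = -4 + A**2)
b(g, J) = J + 2*g (b(g, J) = (J + g) + g = J + 2*g)
(-43 + b((5*5)*5, F(1, 2)))*22 = (-43 + ((-4 + 2**2) + 2*((5*5)*5)))*22 = (-43 + ((-4 + 4) + 2*(25*5)))*22 = (-43 + (0 + 2*125))*22 = (-43 + (0 + 250))*22 = (-43 + 250)*22 = 207*22 = 4554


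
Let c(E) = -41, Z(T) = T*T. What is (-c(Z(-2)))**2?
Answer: 1681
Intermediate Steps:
Z(T) = T**2
(-c(Z(-2)))**2 = (-1*(-41))**2 = 41**2 = 1681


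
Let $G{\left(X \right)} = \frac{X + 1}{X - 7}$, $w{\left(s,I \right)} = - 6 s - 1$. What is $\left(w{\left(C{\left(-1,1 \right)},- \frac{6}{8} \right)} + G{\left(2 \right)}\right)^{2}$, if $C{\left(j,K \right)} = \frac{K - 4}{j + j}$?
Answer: $\frac{2809}{25} \approx 112.36$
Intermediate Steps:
$C{\left(j,K \right)} = \frac{-4 + K}{2 j}$
$w{\left(s,I \right)} = -1 - 6 s$
$G{\left(X \right)} = \frac{1 + X}{-7 + X}$
$\left(w{\left(C{\left(-1,1 \right)},- \frac{6}{8} \right)} + G{\left(2 \right)}\right)^{2} = \left(\left(-1 - 6 \frac{-4 + 1}{2 \left(-1\right)}\right) + \frac{1 + 2}{-7 + 2}\right)^{2} = \left(\left(-1 - 6 \cdot \frac{1}{2} \left(-1\right) \left(-3\right)\right) + \frac{1}{-5} \cdot 3\right)^{2} = \left(\left(-1 - 9\right) - \frac{3}{5}\right)^{2} = \left(-10 - \frac{3}{5}\right)^{2} = \left(- \frac{53}{5}\right)^{2} = \frac{2809}{25}$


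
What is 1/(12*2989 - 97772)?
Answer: -1/61904 ≈ -1.6154e-5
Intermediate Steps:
1/(12*2989 - 97772) = 1/(35868 - 97772) = 1/(-61904) = -1/61904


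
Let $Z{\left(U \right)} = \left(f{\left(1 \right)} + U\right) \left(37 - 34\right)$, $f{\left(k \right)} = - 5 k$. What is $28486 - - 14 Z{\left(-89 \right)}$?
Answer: $24538$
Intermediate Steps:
$Z{\left(U \right)} = -15 + 3 U$ ($Z{\left(U \right)} = \left(\left(-5\right) 1 + U\right) \left(37 - 34\right) = \left(-5 + U\right) 3 = -15 + 3 U$)
$28486 - - 14 Z{\left(-89 \right)} = 28486 - - 14 \left(-15 + 3 \left(-89\right)\right) = 28486 - - 14 \left(-15 - 267\right) = 28486 - \left(-14\right) \left(-282\right) = 28486 - 3948 = 24538$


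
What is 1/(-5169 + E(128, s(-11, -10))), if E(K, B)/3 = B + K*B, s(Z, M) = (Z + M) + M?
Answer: -1/17166 ≈ -5.8255e-5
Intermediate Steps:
s(Z, M) = Z + 2*M (s(Z, M) = (M + Z) + M = Z + 2*M)
E(K, B) = 3*B + 3*B*K (E(K, B) = 3*(B + K*B) = 3*(B + B*K) = 3*B + 3*B*K)
1/(-5169 + E(128, s(-11, -10))) = 1/(-5169 + 3*(-11 + 2*(-10))*(1 + 128)) = 1/(-5169 + 3*(-11 - 20)*129) = 1/(-5169 + 3*(-31)*129) = 1/(-5169 - 11997) = 1/(-17166) = -1/17166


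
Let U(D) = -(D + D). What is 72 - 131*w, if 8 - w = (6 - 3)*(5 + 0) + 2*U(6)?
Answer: -2155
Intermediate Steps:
U(D) = -2*D
w = 17 (w = 8 - ((6 - 3)*(5 + 0) + 2*(-2*6)) = 8 - (3*5 + 2*(-12)) = 8 - (15 - 24) = 8 - 1*(-9) = 8 + 9 = 17)
72 - 131*w = 72 - 131*17 = 72 - 2227 = -2155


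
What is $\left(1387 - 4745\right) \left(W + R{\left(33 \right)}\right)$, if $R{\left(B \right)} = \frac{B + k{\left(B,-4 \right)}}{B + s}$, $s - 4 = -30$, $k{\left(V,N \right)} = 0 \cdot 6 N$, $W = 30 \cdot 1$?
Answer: $- \frac{815994}{7} \approx -1.1657 \cdot 10^{5}$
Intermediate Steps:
$W = 30$
$k{\left(V,N \right)} = 0$ ($k{\left(V,N \right)} = 0 N = 0$)
$s = -26$ ($s = 4 - 30 = -26$)
$R{\left(B \right)} = \frac{B}{-26 + B}$ ($R{\left(B \right)} = \frac{B + 0}{B - 26} = \frac{B}{-26 + B}$)
$\left(1387 - 4745\right) \left(W + R{\left(33 \right)}\right) = \left(1387 - 4745\right) \left(30 + \frac{33}{-26 + 33}\right) = - 3358 \left(30 + \frac{33}{7}\right) = \left(-3358\right) \frac{243}{7} = - \frac{815994}{7}$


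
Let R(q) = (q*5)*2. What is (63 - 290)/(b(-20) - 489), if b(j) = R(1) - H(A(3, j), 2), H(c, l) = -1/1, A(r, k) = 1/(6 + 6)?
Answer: 227/478 ≈ 0.47490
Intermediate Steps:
A(r, k) = 1/12
R(q) = 10*q (R(q) = (5*q)*2 = 10*q)
H(c, l) = -1 (H(c, l) = -1*1 = -1)
b(j) = 11 (b(j) = 10*1 - 1*(-1) = 10 + 1 = 11)
(63 - 290)/(b(-20) - 489) = (63 - 290)/(11 - 489) = -227/(-478) = -227*(-1/478) = 227/478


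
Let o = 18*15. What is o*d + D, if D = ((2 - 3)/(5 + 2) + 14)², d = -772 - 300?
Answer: -14173151/49 ≈ -2.8925e+5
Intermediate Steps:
d = -1072
o = 270
D = 9409/49 (D = (-1/7 + 14)² = (-1*⅐ + 14)² = (-⅐ + 14)² = (97/7)² = 9409/49 ≈ 192.02)
o*d + D = 270*(-1072) + 9409/49 = -289440 + 9409/49 = -14173151/49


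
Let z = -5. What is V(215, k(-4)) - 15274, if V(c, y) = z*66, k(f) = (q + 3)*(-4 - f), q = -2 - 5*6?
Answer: -15604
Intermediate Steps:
q = -32 (q = -2 - 1*30 = -2 - 30 = -32)
k(f) = 116 + 29*f (k(f) = (-32 + 3)*(-4 - f) = -29*(-4 - f) = 116 + 29*f)
V(c, y) = -330 (V(c, y) = -5*66 = -330)
V(215, k(-4)) - 15274 = -330 - 15274 = -15604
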